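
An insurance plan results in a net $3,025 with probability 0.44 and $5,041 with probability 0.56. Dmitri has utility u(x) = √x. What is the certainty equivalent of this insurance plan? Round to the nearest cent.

$4,090.88

E[u] = 0.44·√3025 + 0.56·√5041 = 0.44·55 + 0.56·71 = 63.96
CE = (63.96)² = 4090.8816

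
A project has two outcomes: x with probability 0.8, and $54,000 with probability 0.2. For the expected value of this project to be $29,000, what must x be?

0.8·x + 0.2·54000 = 29000
0.8·x = 29000 − 10800 = 18200
x = 18200 / 0.8 = 22750

x = $22,750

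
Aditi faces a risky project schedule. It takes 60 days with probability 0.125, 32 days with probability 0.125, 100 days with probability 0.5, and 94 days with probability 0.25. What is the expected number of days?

85 days

EV = 0.125 × 60 + 0.125 × 32 + 0.5 × 100 + 0.25 × 94 = 7.5 + 4 + 50 + 23.5 = 85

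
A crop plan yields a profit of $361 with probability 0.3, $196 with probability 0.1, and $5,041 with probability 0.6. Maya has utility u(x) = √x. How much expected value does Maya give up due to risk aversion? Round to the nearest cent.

E[u] = 0.3·√361 + 0.1·√196 + 0.6·√5041 = 0.3·19 + 0.1·14 + 0.6·71 = 49.7
CE = (49.7)² = 2470.09
Risk premium = EV − CE = 3152.5 − 2470.09 = 682.41

$682.41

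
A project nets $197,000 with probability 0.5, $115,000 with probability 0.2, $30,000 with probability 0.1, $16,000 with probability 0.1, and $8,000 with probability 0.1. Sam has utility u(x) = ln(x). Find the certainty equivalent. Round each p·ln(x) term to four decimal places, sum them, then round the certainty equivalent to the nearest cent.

$82,751.71

E[u] = 0.5·ln(197000) + 0.2·ln(115000) + 0.1·ln(30000) + 0.1·ln(16000) + 0.1·ln(8000) = 6.0955 + 2.3305 + 1.0309 + 0.9680 + 0.8987 = 11.3236
CE = e^11.3236 ≈ 82751.71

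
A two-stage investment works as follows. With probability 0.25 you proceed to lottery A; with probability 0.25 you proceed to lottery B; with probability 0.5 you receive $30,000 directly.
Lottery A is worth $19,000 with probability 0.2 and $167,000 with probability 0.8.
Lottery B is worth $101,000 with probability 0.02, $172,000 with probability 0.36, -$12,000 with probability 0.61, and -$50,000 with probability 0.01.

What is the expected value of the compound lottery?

$63,380

EV(A) = 0.2 × 19000 + 0.8 × 167000 = 3800 + 133600 = 137400
EV(B) = 0.02 × 101000 + 0.36 × 172000 + 0.61 × (-12000) + 0.01 × (-50000) = 2020 + 61920 − 7320 − 500 = 56120
Branch C: 30000 (certain)
Overall = 0.25 × 137400 + 0.25 × 56120 + 0.5 × 30000 = 34350 + 14030 + 15000 = 63380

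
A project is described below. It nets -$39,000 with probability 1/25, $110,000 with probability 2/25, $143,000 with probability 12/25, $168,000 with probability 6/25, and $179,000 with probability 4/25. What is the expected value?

EV = 1/25 × (-39000) + 2/25 × 110000 + 12/25 × 143000 + 6/25 × 168000 + 4/25 × 179000 = -1560 + 8800 + 68640 + 40320 + 28640 = 144840

$144,840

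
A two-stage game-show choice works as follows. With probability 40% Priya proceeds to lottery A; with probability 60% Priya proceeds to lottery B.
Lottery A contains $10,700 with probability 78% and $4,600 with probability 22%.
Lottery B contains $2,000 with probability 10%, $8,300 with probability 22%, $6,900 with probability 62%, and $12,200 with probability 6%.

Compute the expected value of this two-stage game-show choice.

$7,964.80

EV(A) = 0.78 × 10700 + 0.22 × 4600 = 8346 + 1012 = 9358
EV(B) = 0.1 × 2000 + 0.22 × 8300 + 0.62 × 6900 + 0.06 × 12200 = 200 + 1826 + 4278 + 732 = 7036
Overall = 0.4 × 9358 + 0.6 × 7036 = 3743.2 + 4221.6 = 7964.8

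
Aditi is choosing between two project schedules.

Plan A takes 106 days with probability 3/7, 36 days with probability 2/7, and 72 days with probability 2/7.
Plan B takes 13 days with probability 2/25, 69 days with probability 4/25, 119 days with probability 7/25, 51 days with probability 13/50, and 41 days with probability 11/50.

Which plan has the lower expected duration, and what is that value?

Plan A = 3/7 × 106 + 2/7 × 36 + 2/7 × 72 = 45.4286 + 10.2857 + 20.5714 = 76.2857
Plan B = 2/25 × 13 + 4/25 × 69 + 7/25 × 119 + 13/50 × 51 + 11/50 × 41 = 1.04 + 11.04 + 33.32 + 13.26 + 9.02 = 67.68

Plan B (67.68 days)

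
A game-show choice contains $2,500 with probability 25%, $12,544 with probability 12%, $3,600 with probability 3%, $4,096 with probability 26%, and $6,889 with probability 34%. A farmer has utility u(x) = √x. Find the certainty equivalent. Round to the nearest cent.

$5,270.76

E[u] = 0.25·√2500 + 0.12·√12544 + 0.03·√3600 + 0.26·√4096 + 0.34·√6889 = 0.25·50 + 0.12·112 + 0.03·60 + 0.26·64 + 0.34·83 = 72.6
CE = (72.6)² = 5270.76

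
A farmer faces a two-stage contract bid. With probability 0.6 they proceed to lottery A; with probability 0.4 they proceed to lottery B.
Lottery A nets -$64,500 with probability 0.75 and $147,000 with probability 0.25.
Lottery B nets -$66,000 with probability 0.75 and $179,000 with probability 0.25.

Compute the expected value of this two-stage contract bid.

-$8,875

EV(A) = 0.75 × (-64500) + 0.25 × 147000 = -48375 + 36750 = -11625
EV(B) = 0.75 × (-66000) + 0.25 × 179000 = -49500 + 44750 = -4750
Overall = 0.6 × (-11625) + 0.4 × (-4750) = -6975 − 1900 = -8875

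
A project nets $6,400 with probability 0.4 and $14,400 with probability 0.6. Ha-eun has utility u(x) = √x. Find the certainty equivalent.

$10,816

E[u] = 0.4·√6400 + 0.6·√14400 = 0.4·80 + 0.6·120 = 104
CE = (104)² = 10816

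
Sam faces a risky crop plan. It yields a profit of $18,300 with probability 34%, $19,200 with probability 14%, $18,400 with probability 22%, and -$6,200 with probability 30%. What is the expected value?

EV = 0.34 × 18300 + 0.14 × 19200 + 0.22 × 18400 + 0.3 × (-6200) = 6222 + 2688 + 4048 − 1860 = 11098

$11,098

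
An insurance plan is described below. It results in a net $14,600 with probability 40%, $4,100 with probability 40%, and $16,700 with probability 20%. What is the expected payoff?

EV = 0.4 × 14600 + 0.4 × 4100 + 0.2 × 16700 = 5840 + 1640 + 3340 = 10820

$10,820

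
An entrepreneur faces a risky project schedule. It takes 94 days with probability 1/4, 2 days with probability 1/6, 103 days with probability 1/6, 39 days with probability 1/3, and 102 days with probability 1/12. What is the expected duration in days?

62.5 days

EV = 1/4 × 94 + 1/6 × 2 + 1/6 × 103 + 1/3 × 39 + 1/12 × 102 = 23.5 + 0.3333 + 17.1667 + 13 + 8.5 = 62.5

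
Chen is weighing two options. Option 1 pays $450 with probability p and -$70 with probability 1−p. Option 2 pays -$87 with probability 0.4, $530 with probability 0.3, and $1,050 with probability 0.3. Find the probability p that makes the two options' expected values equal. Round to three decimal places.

p = 0.979

EV(Option 2) = 0.4 × (-87) + 0.3 × 530 + 0.3 × 1050 = -34.8 + 159 + 315 = 439.2
p·450 + (1−p)·(-70) = 439.2
520p − 70 = 439.2
p = (439.2 + 70) / 520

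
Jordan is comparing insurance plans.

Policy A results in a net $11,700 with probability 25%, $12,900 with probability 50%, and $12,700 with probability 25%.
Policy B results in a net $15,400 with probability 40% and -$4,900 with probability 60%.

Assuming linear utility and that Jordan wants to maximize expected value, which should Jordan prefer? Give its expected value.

Policy A = 0.25 × 11700 + 0.5 × 12900 + 0.25 × 12700 = 2925 + 6450 + 3175 = 12550
Policy B = 0.4 × 15400 + 0.6 × (-4900) = 6160 − 2940 = 3220

Policy A ($12,550)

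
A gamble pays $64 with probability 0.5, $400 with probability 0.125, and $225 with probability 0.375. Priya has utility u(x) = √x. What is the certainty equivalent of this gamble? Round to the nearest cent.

E[u] = 0.5·√64 + 0.125·√400 + 0.375·√225 = 0.5·8 + 0.125·20 + 0.375·15 = 12.125
CE = (12.125)² = 147.015625

$147.02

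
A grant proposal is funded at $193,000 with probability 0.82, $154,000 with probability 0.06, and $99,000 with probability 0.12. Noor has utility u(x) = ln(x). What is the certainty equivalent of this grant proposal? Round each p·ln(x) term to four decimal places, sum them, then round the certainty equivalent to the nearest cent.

E[u] = 0.82·ln(193000) + 0.06·ln(154000) + 0.12·ln(99000) = 9.9798 + 0.7167 + 1.3803 = 12.0768
CE = e^12.0768 ≈ 175746.87

$175,746.87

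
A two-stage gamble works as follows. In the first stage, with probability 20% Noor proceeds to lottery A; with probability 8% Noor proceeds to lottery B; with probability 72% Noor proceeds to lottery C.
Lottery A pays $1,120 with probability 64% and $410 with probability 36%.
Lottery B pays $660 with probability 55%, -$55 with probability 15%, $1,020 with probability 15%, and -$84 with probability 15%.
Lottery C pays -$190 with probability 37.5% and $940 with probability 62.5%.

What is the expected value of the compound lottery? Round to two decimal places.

$584.19

EV(A) = 0.64 × 1120 + 0.36 × 410 = 716.8 + 147.6 = 864.4
EV(B) = 0.55 × 660 + 0.15 × (-55) + 0.15 × 1020 + 0.15 × (-84) = 363 − 8.25 + 153 − 12.6 = 495.15
EV(C) = 0.375 × (-190) + 0.625 × 940 = -71.25 + 587.5 = 516.25
Overall = 0.2 × 864.4 + 0.08 × 495.15 + 0.72 × 516.25 = 172.88 + 39.612 + 371.7 = 584.192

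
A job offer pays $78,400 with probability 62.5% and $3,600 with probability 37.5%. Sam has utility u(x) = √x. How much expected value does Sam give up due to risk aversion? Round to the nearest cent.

$11,343.75

E[u] = 0.625·√78400 + 0.375·√3600 = 0.625·280 + 0.375·60 = 197.5
CE = (197.5)² = 39006.25
Risk premium = EV − CE = 50350 − 39006.25 = 11343.75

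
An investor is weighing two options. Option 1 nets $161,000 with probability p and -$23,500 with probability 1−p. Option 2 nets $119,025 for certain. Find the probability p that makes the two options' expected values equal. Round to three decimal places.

p·161000 + (1−p)·(-23500) = 119025
184500p − 23500 = 119025
p = (119025 + 23500) / 184500

p = 0.772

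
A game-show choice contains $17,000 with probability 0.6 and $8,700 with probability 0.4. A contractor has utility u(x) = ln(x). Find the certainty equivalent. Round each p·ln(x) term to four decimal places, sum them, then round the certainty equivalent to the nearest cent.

$13,003.84

E[u] = 0.6·ln(17000) + 0.4·ln(8700) = 5.8446 + 3.6284 = 9.4730
CE = e^9.4730 ≈ 13003.84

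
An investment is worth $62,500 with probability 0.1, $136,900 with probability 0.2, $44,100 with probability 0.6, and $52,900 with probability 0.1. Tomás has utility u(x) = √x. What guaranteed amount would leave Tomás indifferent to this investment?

E[u] = 0.1·√62500 + 0.2·√136900 + 0.6·√44100 + 0.1·√52900 = 0.1·250 + 0.2·370 + 0.6·210 + 0.1·230 = 248
CE = (248)² = 61504

$61,504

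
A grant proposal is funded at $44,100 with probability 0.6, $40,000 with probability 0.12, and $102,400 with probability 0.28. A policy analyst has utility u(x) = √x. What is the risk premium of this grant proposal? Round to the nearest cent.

E[u] = 0.6·√44100 + 0.12·√40000 + 0.28·√102400 = 0.6·210 + 0.12·200 + 0.28·320 = 239.6
CE = (239.6)² = 57408.16
Risk premium = EV − CE = 59932 − 57408.16 = 2523.84

$2,523.84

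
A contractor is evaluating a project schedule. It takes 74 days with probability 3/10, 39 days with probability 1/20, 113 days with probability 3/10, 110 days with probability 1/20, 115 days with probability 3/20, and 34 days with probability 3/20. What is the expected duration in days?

EV = 3/10 × 74 + 1/20 × 39 + 3/10 × 113 + 1/20 × 110 + 3/20 × 115 + 3/20 × 34 = 22.2 + 1.95 + 33.9 + 5.5 + 17.25 + 5.1 = 85.9

85.9 days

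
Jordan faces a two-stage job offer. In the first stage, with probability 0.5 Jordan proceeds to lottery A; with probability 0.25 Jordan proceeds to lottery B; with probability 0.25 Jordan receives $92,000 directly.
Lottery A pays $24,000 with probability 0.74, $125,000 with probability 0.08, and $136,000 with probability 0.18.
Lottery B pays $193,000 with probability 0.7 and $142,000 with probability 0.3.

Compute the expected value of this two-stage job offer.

$93,545

EV(A) = 0.74 × 24000 + 0.08 × 125000 + 0.18 × 136000 = 17760 + 10000 + 24480 = 52240
EV(B) = 0.7 × 193000 + 0.3 × 142000 = 135100 + 42600 = 177700
Branch C: 92000 (certain)
Overall = 0.5 × 52240 + 0.25 × 177700 + 0.25 × 92000 = 26120 + 44425 + 23000 = 93545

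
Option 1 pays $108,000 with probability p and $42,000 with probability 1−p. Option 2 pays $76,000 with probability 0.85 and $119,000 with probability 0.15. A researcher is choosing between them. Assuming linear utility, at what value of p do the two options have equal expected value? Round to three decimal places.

p = 0.613

EV(Option 2) = 0.85 × 76000 + 0.15 × 119000 = 64600 + 17850 = 82450
p·108000 + (1−p)·42000 = 82450
66000p + 42000 = 82450
p = (82450 − 42000) / 66000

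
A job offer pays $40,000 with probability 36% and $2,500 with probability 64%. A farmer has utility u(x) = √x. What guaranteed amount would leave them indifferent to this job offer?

E[u] = 0.36·√40000 + 0.64·√2500 = 0.36·200 + 0.64·50 = 104
CE = (104)² = 10816

$10,816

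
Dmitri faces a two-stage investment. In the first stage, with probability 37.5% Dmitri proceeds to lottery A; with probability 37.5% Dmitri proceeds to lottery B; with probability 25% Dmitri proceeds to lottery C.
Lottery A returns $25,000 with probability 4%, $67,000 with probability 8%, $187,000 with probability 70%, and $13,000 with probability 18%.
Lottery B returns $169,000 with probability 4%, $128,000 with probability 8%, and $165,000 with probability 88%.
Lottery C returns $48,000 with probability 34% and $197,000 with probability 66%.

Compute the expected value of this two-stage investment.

$149,760

EV(A) = 0.04 × 25000 + 0.08 × 67000 + 0.7 × 187000 + 0.18 × 13000 = 1000 + 5360 + 130900 + 2340 = 139600
EV(B) = 0.04 × 169000 + 0.08 × 128000 + 0.88 × 165000 = 6760 + 10240 + 145200 = 162200
EV(C) = 0.34 × 48000 + 0.66 × 197000 = 16320 + 130020 = 146340
Overall = 0.375 × 139600 + 0.375 × 162200 + 0.25 × 146340 = 52350 + 60825 + 36585 = 149760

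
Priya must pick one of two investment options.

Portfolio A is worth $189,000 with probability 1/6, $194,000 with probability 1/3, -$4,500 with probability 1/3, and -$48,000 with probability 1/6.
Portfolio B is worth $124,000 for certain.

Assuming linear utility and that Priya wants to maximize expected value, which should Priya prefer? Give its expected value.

Portfolio A = 1/6 × 189000 + 1/3 × 194000 + 1/3 × (-4500) + 1/6 × (-48000) = 31500 + 64666.6667 − 1500 − 8000 = 86666.6667
Portfolio B: 124000 (certain)

Portfolio B ($124,000)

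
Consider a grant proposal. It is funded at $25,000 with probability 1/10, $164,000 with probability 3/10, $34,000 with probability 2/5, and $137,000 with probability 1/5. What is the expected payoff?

$92,700

EV = 1/10 × 25000 + 3/10 × 164000 + 2/5 × 34000 + 1/5 × 137000 = 2500 + 49200 + 13600 + 27400 = 92700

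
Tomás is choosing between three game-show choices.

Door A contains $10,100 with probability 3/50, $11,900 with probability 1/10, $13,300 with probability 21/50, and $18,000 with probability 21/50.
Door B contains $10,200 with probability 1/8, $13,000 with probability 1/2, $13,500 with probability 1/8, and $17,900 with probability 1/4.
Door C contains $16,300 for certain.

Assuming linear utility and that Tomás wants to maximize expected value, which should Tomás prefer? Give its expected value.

Door A = 3/50 × 10100 + 1/10 × 11900 + 21/50 × 13300 + 21/50 × 18000 = 606 + 1190 + 5586 + 7560 = 14942
Door B = 1/8 × 10200 + 1/2 × 13000 + 1/8 × 13500 + 1/4 × 17900 = 1275 + 6500 + 1687.5 + 4475 = 13937.5
Door C: 16300 (certain)

Door C ($16,300)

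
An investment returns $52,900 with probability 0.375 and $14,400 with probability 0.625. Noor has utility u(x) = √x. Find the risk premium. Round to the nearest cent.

E[u] = 0.375·√52900 + 0.625·√14400 = 0.375·230 + 0.625·120 = 161.25
CE = (161.25)² = 26001.5625
Risk premium = EV − CE = 28837.5 − 26001.5625 = 2835.9375

$2,835.94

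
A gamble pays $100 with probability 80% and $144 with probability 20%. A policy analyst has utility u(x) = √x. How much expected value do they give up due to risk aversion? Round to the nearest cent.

E[u] = 0.8·√100 + 0.2·√144 = 0.8·10 + 0.2·12 = 10.4
CE = (10.4)² = 108.16
Risk premium = EV − CE = 108.8 − 108.16 = 0.64

$0.64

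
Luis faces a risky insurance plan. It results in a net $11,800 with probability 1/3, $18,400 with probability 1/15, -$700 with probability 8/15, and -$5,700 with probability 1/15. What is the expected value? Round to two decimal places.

$4,406.67

EV = 1/3 × 11800 + 1/15 × 18400 + 8/15 × (-700) + 1/15 × (-5700) = 3933.3333 + 1226.6667 − 373.3333 − 380 = 4406.6667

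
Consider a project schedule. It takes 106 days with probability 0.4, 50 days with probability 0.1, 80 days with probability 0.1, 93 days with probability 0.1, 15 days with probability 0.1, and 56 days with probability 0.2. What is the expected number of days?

EV = 0.4 × 106 + 0.1 × 50 + 0.1 × 80 + 0.1 × 93 + 0.1 × 15 + 0.2 × 56 = 42.4 + 5 + 8 + 9.3 + 1.5 + 11.2 = 77.4

77.4 days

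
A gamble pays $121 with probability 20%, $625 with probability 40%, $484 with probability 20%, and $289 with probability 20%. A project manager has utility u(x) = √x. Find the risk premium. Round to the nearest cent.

E[u] = 0.2·√121 + 0.4·√625 + 0.2·√484 + 0.2·√289 = 0.2·11 + 0.4·25 + 0.2·22 + 0.2·17 = 20
CE = (20)² = 400
Risk premium = EV − CE = 428.8 − 400 = 28.8

$28.80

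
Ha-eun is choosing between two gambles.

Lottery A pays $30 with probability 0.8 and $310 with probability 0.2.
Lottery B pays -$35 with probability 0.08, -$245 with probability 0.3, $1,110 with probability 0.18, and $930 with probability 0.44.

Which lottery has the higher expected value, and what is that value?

Lottery B ($532.70)

Lottery A = 0.8 × 30 + 0.2 × 310 = 24 + 62 = 86
Lottery B = 0.08 × (-35) + 0.3 × (-245) + 0.18 × 1110 + 0.44 × 930 = -2.8 − 73.5 + 199.8 + 409.2 = 532.7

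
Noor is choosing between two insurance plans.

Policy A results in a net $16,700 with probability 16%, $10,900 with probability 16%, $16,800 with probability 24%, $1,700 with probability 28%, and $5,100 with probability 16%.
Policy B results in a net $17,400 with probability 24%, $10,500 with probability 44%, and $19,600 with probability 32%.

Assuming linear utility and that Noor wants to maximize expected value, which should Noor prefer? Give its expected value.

Policy A = 0.16 × 16700 + 0.16 × 10900 + 0.24 × 16800 + 0.28 × 1700 + 0.16 × 5100 = 2672 + 1744 + 4032 + 476 + 816 = 9740
Policy B = 0.24 × 17400 + 0.44 × 10500 + 0.32 × 19600 = 4176 + 4620 + 6272 = 15068

Policy B ($15,068)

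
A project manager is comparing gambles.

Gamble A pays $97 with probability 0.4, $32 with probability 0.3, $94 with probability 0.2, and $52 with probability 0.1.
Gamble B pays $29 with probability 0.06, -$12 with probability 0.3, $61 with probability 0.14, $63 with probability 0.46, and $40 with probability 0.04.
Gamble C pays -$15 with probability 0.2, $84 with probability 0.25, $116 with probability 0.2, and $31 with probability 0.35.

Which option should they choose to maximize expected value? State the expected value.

Gamble A = 0.4 × 97 + 0.3 × 32 + 0.2 × 94 + 0.1 × 52 = 38.8 + 9.6 + 18.8 + 5.2 = 72.4
Gamble B = 0.06 × 29 + 0.3 × (-12) + 0.14 × 61 + 0.46 × 63 + 0.04 × 40 = 1.74 − 3.6 + 8.54 + 28.98 + 1.6 = 37.26
Gamble C = 0.2 × (-15) + 0.25 × 84 + 0.2 × 116 + 0.35 × 31 = -3 + 21 + 23.2 + 10.85 = 52.05

Gamble A ($72.40)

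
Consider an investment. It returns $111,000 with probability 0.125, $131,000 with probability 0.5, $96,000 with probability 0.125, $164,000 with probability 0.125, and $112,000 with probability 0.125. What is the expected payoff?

$125,875

EV = 0.125 × 111000 + 0.5 × 131000 + 0.125 × 96000 + 0.125 × 164000 + 0.125 × 112000 = 13875 + 65500 + 12000 + 20500 + 14000 = 125875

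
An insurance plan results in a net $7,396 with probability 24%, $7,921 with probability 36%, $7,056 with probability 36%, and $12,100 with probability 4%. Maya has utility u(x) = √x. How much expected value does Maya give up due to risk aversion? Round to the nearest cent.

E[u] = 0.24·√7396 + 0.36·√7921 + 0.36·√7056 + 0.04·√12100 = 0.24·86 + 0.36·89 + 0.36·84 + 0.04·110 = 87.32
CE = (87.32)² = 7624.7824
Risk premium = EV − CE = 7650.76 − 7624.7824 = 25.9776

$25.98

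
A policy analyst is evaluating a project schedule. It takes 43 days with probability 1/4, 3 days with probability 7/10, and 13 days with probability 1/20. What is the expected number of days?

EV = 1/4 × 43 + 7/10 × 3 + 1/20 × 13 = 10.75 + 2.1 + 0.65 = 13.5

13.5 days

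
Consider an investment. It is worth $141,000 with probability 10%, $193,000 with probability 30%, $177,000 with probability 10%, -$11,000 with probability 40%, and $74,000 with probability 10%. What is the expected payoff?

EV = 0.1 × 141000 + 0.3 × 193000 + 0.1 × 177000 + 0.4 × (-11000) + 0.1 × 74000 = 14100 + 57900 + 17700 − 4400 + 7400 = 92700

$92,700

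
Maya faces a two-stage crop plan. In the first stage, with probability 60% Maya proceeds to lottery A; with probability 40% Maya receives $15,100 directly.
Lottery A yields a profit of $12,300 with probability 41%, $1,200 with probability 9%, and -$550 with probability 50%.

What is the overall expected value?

EV(A) = 0.41 × 12300 + 0.09 × 1200 + 0.5 × (-550) = 5043 + 108 − 275 = 4876
Branch B: 15100 (certain)
Overall = 0.6 × 4876 + 0.4 × 15100 = 2925.6 + 6040 = 8965.6

$8,965.60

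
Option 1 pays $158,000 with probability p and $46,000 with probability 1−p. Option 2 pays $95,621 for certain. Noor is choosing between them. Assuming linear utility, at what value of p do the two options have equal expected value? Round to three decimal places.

p·158000 + (1−p)·46000 = 95621
112000p + 46000 = 95621
p = (95621 − 46000) / 112000

p = 0.443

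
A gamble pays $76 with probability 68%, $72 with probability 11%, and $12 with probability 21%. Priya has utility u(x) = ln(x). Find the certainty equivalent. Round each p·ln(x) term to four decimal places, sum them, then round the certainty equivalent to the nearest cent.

$51.27

E[u] = 0.68·ln(76) + 0.11·ln(72) + 0.21·ln(12) = 2.9449 + 0.4704 + 0.5218 = 3.9371
CE = e^3.9371 ≈ 51.27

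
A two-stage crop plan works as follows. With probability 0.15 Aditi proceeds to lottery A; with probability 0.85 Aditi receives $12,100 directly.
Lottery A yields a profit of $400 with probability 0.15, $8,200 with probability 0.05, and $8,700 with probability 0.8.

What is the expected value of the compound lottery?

$11,399.50

EV(A) = 0.15 × 400 + 0.05 × 8200 + 0.8 × 8700 = 60 + 410 + 6960 = 7430
Branch B: 12100 (certain)
Overall = 0.15 × 7430 + 0.85 × 12100 = 1114.5 + 10285 = 11399.5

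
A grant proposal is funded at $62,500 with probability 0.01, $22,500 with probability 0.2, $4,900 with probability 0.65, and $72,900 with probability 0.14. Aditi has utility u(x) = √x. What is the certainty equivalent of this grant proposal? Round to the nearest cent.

$13,409.64

E[u] = 0.01·√62500 + 0.2·√22500 + 0.65·√4900 + 0.14·√72900 = 0.01·250 + 0.2·150 + 0.65·70 + 0.14·270 = 115.8
CE = (115.8)² = 13409.64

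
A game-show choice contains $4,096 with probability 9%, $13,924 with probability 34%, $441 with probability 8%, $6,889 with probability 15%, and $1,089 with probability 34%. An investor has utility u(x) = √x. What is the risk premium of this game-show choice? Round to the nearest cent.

E[u] = 0.09·√4096 + 0.34·√13924 + 0.08·√441 + 0.15·√6889 + 0.34·√1089 = 0.09·64 + 0.34·118 + 0.08·21 + 0.15·83 + 0.34·33 = 71.23
CE = (71.23)² = 5073.7129
Risk premium = EV − CE = 6541.69 − 5073.7129 = 1467.9771

$1,467.98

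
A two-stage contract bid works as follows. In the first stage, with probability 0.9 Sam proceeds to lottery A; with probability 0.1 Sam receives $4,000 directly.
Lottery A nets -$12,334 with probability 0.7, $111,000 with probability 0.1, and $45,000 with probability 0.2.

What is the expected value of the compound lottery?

$10,719.58

EV(A) = 0.7 × (-12334) + 0.1 × 111000 + 0.2 × 45000 = -8633.8 + 11100 + 9000 = 11466.2
Branch B: 4000 (certain)
Overall = 0.9 × 11466.2 + 0.1 × 4000 = 10319.58 + 400 = 10719.58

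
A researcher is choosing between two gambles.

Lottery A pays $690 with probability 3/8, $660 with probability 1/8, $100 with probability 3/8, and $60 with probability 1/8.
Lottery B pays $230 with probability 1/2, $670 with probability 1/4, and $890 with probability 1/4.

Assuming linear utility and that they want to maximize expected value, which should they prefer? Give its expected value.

Lottery B ($505)

Lottery A = 3/8 × 690 + 1/8 × 660 + 3/8 × 100 + 1/8 × 60 = 258.75 + 82.5 + 37.5 + 7.5 = 386.25
Lottery B = 1/2 × 230 + 1/4 × 670 + 1/4 × 890 = 115 + 167.5 + 222.5 = 505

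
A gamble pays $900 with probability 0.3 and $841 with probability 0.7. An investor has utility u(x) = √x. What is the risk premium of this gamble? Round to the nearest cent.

$0.21

E[u] = 0.3·√900 + 0.7·√841 = 0.3·30 + 0.7·29 = 29.3
CE = (29.3)² = 858.49
Risk premium = EV − CE = 858.7 − 858.49 = 0.21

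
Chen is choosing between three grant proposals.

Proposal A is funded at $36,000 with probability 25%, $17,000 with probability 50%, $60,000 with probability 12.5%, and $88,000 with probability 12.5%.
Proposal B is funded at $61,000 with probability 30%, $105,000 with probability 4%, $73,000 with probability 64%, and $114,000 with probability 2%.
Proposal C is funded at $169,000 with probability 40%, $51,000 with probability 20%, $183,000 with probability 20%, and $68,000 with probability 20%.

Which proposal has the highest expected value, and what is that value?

Proposal C ($128,000)

Proposal A = 0.25 × 36000 + 0.5 × 17000 + 0.125 × 60000 + 0.125 × 88000 = 9000 + 8500 + 7500 + 11000 = 36000
Proposal B = 0.3 × 61000 + 0.04 × 105000 + 0.64 × 73000 + 0.02 × 114000 = 18300 + 4200 + 46720 + 2280 = 71500
Proposal C = 0.4 × 169000 + 0.2 × 51000 + 0.2 × 183000 + 0.2 × 68000 = 67600 + 10200 + 36600 + 13600 = 128000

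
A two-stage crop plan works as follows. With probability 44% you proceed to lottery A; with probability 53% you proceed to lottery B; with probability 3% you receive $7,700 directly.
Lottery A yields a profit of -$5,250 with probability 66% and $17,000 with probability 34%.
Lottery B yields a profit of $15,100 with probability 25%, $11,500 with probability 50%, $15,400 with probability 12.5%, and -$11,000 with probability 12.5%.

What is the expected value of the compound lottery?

EV(A) = 0.66 × (-5250) + 0.34 × 17000 = -3465 + 5780 = 2315
EV(B) = 0.25 × 15100 + 0.5 × 11500 + 0.125 × 15400 + 0.125 × (-11000) = 3775 + 5750 + 1925 − 1375 = 10075
Branch C: 7700 (certain)
Overall = 0.44 × 2315 + 0.53 × 10075 + 0.03 × 7700 = 1018.6 + 5339.75 + 231 = 6589.35

$6,589.35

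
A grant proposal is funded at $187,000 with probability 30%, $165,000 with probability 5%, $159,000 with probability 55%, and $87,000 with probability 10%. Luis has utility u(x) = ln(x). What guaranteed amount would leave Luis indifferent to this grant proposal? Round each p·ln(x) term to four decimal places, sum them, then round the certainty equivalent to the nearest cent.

E[u] = 0.3·ln(187000) + 0.05·ln(165000) + 0.55·ln(159000) + 0.1·ln(87000) = 3.6417 + 0.6007 + 6.5872 + 1.1374 = 11.9670
CE = e^11.9670 ≈ 157471.54

$157,471.54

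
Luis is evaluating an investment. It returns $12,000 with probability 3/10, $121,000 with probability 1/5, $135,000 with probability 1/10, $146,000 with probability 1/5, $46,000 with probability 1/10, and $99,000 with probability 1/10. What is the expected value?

EV = 3/10 × 12000 + 1/5 × 121000 + 1/10 × 135000 + 1/5 × 146000 + 1/10 × 46000 + 1/10 × 99000 = 3600 + 24200 + 13500 + 29200 + 4600 + 9900 = 85000

$85,000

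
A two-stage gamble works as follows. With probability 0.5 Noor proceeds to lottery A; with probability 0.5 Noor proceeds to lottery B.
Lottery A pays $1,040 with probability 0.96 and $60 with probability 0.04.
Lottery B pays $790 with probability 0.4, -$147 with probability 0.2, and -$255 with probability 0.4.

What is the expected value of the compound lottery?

$592.70

EV(A) = 0.96 × 1040 + 0.04 × 60 = 998.4 + 2.4 = 1000.8
EV(B) = 0.4 × 790 + 0.2 × (-147) + 0.4 × (-255) = 316 − 29.4 − 102 = 184.6
Overall = 0.5 × 1000.8 + 0.5 × 184.6 = 500.4 + 92.3 = 592.7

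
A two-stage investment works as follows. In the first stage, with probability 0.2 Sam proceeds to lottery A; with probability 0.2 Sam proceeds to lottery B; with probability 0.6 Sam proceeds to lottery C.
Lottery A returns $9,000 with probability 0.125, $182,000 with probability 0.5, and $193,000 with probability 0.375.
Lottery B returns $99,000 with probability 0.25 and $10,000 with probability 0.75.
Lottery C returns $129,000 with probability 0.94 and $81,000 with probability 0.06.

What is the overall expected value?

$115,022

EV(A) = 0.125 × 9000 + 0.5 × 182000 + 0.375 × 193000 = 1125 + 91000 + 72375 = 164500
EV(B) = 0.25 × 99000 + 0.75 × 10000 = 24750 + 7500 = 32250
EV(C) = 0.94 × 129000 + 0.06 × 81000 = 121260 + 4860 = 126120
Overall = 0.2 × 164500 + 0.2 × 32250 + 0.6 × 126120 = 32900 + 6450 + 75672 = 115022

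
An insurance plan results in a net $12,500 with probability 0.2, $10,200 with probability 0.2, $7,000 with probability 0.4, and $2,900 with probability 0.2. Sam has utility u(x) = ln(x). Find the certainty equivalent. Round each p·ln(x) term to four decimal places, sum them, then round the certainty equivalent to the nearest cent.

$7,106.04

E[u] = 0.2·ln(12500) + 0.2·ln(10200) + 0.4·ln(7000) + 0.2·ln(2900) = 1.8867 + 1.8460 + 3.5415 + 1.5945 = 8.8687
CE = e^8.8687 ≈ 7106.04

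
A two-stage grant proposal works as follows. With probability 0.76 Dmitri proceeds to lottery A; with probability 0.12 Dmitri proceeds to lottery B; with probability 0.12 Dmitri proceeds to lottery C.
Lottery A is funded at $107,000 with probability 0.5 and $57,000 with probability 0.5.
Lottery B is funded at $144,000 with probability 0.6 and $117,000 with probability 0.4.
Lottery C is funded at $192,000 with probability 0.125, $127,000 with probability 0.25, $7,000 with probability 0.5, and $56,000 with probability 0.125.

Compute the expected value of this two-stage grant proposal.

EV(A) = 0.5 × 107000 + 0.5 × 57000 = 53500 + 28500 = 82000
EV(B) = 0.6 × 144000 + 0.4 × 117000 = 86400 + 46800 = 133200
EV(C) = 0.125 × 192000 + 0.25 × 127000 + 0.5 × 7000 + 0.125 × 56000 = 24000 + 31750 + 3500 + 7000 = 66250
Overall = 0.76 × 82000 + 0.12 × 133200 + 0.12 × 66250 = 62320 + 15984 + 7950 = 86254

$86,254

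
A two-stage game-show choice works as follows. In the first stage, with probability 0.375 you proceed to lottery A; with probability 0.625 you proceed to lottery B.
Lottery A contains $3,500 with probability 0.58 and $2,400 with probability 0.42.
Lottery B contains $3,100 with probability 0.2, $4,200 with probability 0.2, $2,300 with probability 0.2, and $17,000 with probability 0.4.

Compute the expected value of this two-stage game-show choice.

EV(A) = 0.58 × 3500 + 0.42 × 2400 = 2030 + 1008 = 3038
EV(B) = 0.2 × 3100 + 0.2 × 4200 + 0.2 × 2300 + 0.4 × 17000 = 620 + 840 + 460 + 6800 = 8720
Overall = 0.375 × 3038 + 0.625 × 8720 = 1139.25 + 5450 = 6589.25

$6,589.25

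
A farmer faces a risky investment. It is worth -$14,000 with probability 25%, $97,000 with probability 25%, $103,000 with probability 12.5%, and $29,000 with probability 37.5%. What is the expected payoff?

$44,500

EV = 0.25 × (-14000) + 0.25 × 97000 + 0.125 × 103000 + 0.375 × 29000 = -3500 + 24250 + 12875 + 10875 = 44500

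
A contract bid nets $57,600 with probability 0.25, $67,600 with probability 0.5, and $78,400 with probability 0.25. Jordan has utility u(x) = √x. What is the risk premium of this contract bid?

$200

E[u] = 0.25·√57600 + 0.5·√67600 + 0.25·√78400 = 0.25·240 + 0.5·260 + 0.25·280 = 260
CE = (260)² = 67600
Risk premium = EV − CE = 67800 − 67600 = 200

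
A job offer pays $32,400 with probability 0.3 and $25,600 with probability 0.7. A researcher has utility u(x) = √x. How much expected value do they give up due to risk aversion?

E[u] = 0.3·√32400 + 0.7·√25600 = 0.3·180 + 0.7·160 = 166
CE = (166)² = 27556
Risk premium = EV − CE = 27640 − 27556 = 84

$84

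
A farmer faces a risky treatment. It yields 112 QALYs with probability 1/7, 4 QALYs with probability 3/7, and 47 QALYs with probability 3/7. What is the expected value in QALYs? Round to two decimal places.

37.86 QALYs

EV = 1/7 × 112 + 3/7 × 4 + 3/7 × 47 = 16 + 1.7143 + 20.1429 = 37.8571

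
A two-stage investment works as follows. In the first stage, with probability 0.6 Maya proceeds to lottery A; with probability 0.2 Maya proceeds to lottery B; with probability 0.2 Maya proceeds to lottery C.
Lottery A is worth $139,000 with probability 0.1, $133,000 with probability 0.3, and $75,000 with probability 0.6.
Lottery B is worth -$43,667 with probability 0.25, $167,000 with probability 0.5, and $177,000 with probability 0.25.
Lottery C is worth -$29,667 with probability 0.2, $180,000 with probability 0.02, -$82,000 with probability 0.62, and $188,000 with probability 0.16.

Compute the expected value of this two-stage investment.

EV(A) = 0.1 × 139000 + 0.3 × 133000 + 0.6 × 75000 = 13900 + 39900 + 45000 = 98800
EV(B) = 0.25 × (-43667) + 0.5 × 167000 + 0.25 × 177000 = -10916.75 + 83500 + 44250 = 116833.25
EV(C) = 0.2 × (-29667) + 0.02 × 180000 + 0.62 × (-82000) + 0.16 × 188000 = -5933.4 + 3600 − 50840 + 30080 = -23093.4
Overall = 0.6 × 98800 + 0.2 × 116833.25 + 0.2 × (-23093.4) = 59280 + 23366.65 − 4618.68 = 78027.97

$78,027.97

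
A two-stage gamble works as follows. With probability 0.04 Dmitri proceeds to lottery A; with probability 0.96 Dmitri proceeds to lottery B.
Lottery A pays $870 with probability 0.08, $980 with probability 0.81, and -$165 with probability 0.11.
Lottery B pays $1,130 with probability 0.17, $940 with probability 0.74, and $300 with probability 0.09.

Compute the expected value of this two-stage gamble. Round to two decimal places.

$911.92

EV(A) = 0.08 × 870 + 0.81 × 980 + 0.11 × (-165) = 69.6 + 793.8 − 18.15 = 845.25
EV(B) = 0.17 × 1130 + 0.74 × 940 + 0.09 × 300 = 192.1 + 695.6 + 27 = 914.7
Overall = 0.04 × 845.25 + 0.96 × 914.7 = 33.81 + 878.112 = 911.922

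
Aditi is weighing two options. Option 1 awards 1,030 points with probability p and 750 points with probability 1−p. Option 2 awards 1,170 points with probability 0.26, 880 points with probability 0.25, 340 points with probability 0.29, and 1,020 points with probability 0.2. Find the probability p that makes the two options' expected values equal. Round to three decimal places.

EV(Option 2) = 0.26 × 1170 + 0.25 × 880 + 0.29 × 340 + 0.2 × 1020 = 304.2 + 220 + 98.6 + 204 = 826.8
p·1030 + (1−p)·750 = 826.8
280p + 750 = 826.8
p = (826.8 − 750) / 280

p = 0.274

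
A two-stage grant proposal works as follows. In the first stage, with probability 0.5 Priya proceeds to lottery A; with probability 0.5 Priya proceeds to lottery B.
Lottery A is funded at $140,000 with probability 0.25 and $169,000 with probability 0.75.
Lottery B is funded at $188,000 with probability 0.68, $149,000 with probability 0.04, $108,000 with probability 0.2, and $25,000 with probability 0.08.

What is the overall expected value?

$159,575

EV(A) = 0.25 × 140000 + 0.75 × 169000 = 35000 + 126750 = 161750
EV(B) = 0.68 × 188000 + 0.04 × 149000 + 0.2 × 108000 + 0.08 × 25000 = 127840 + 5960 + 21600 + 2000 = 157400
Overall = 0.5 × 161750 + 0.5 × 157400 = 80875 + 78700 = 159575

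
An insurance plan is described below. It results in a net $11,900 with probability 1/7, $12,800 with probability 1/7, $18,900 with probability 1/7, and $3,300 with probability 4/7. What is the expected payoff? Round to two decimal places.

EV = 1/7 × 11900 + 1/7 × 12800 + 1/7 × 18900 + 4/7 × 3300 = 1700 + 1828.5714 + 2700 + 1885.7143 = 8114.2857

$8,114.29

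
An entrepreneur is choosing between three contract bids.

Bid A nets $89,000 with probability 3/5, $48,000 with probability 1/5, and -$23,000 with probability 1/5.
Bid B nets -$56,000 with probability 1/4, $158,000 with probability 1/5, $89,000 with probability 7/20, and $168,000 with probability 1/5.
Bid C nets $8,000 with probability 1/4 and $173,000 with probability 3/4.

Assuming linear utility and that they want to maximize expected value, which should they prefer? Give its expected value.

Bid C ($131,750)

Bid A = 3/5 × 89000 + 1/5 × 48000 + 1/5 × (-23000) = 53400 + 9600 − 4600 = 58400
Bid B = 1/4 × (-56000) + 1/5 × 158000 + 7/20 × 89000 + 1/5 × 168000 = -14000 + 31600 + 31150 + 33600 = 82350
Bid C = 1/4 × 8000 + 3/4 × 173000 = 2000 + 129750 = 131750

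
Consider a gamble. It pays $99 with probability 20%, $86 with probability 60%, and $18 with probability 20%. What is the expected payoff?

$75

EV = 0.2 × 99 + 0.6 × 86 + 0.2 × 18 = 19.8 + 51.6 + 3.6 = 75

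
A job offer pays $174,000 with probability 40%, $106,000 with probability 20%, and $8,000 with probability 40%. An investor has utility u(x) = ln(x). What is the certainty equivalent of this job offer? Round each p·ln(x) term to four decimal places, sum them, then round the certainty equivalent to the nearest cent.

$45,972.56

E[u] = 0.4·ln(174000) + 0.2·ln(106000) + 0.4·ln(8000) = 4.8267 + 2.3142 + 3.5949 = 10.7358
CE = e^10.7358 ≈ 45972.56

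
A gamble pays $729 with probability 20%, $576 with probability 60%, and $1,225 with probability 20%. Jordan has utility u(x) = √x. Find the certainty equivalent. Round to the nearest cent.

E[u] = 0.2·√729 + 0.6·√576 + 0.2·√1225 = 0.2·27 + 0.6·24 + 0.2·35 = 26.8
CE = (26.8)² = 718.24

$718.24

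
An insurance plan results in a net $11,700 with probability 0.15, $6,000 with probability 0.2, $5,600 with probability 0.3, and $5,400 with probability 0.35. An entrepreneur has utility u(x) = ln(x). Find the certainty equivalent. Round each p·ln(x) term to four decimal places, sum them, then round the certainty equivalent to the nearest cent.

$6,261.66

E[u] = 0.15·ln(11700) + 0.2·ln(6000) + 0.3·ln(5600) + 0.35·ln(5400) = 1.4051 + 1.7399 + 2.5892 + 3.0080 = 8.7422
CE = e^8.7422 ≈ 6261.66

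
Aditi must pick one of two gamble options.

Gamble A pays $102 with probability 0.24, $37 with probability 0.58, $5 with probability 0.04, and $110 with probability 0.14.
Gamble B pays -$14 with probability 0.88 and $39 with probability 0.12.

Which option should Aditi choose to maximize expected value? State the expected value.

Gamble A ($61.54)

Gamble A = 0.24 × 102 + 0.58 × 37 + 0.04 × 5 + 0.14 × 110 = 24.48 + 21.46 + 0.2 + 15.4 = 61.54
Gamble B = 0.88 × (-14) + 0.12 × 39 = -12.32 + 4.68 = -7.64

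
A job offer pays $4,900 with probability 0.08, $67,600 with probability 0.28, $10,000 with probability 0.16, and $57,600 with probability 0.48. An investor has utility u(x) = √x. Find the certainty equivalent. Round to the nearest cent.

E[u] = 0.08·√4900 + 0.28·√67600 + 0.16·√10000 + 0.48·√57600 = 0.08·70 + 0.28·260 + 0.16·100 + 0.48·240 = 209.6
CE = (209.6)² = 43932.16

$43,932.16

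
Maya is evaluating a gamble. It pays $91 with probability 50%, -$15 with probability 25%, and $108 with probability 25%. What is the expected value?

$68.75

EV = 0.5 × 91 + 0.25 × (-15) + 0.25 × 108 = 45.5 − 3.75 + 27 = 68.75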